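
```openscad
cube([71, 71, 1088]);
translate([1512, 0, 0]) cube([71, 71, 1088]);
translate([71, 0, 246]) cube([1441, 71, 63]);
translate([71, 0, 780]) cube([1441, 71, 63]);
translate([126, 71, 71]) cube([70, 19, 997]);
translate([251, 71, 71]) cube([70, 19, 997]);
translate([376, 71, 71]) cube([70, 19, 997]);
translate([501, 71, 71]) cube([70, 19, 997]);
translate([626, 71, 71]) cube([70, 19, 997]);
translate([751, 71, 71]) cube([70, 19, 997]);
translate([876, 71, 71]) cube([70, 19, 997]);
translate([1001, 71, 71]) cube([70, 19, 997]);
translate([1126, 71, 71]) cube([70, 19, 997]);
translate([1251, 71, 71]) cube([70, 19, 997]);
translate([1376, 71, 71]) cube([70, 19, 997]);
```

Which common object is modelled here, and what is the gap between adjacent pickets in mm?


A fence section. The picket gap is 55 mm.

Two posts, two rails, 11 pickets — a fence section. Span 1441 mm holds 11 pickets of 70 mm with 12 equal gaps: ⌊(1441 − 11·70) / 12⌋ = 55 mm.


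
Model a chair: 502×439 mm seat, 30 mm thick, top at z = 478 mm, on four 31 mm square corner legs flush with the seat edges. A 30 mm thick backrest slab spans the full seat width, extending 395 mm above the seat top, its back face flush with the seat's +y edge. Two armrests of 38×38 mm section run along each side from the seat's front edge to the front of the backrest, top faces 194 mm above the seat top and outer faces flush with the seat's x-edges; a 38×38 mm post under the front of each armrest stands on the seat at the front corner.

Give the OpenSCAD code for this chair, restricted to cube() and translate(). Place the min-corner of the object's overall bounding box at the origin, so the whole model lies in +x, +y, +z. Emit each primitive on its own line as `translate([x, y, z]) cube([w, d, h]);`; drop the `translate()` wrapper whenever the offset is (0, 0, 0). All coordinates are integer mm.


translate([0, 0, 448]) cube([502, 439, 30]);
cube([31, 31, 448]);
translate([471, 0, 0]) cube([31, 31, 448]);
translate([0, 408, 0]) cube([31, 31, 448]);
translate([471, 408, 0]) cube([31, 31, 448]);
translate([0, 409, 478]) cube([502, 30, 395]);
translate([0, 0, 634]) cube([38, 409, 38]);
translate([464, 0, 634]) cube([38, 409, 38]);
translate([0, 0, 478]) cube([38, 38, 156]);
translate([464, 0, 478]) cube([38, 38, 156]);


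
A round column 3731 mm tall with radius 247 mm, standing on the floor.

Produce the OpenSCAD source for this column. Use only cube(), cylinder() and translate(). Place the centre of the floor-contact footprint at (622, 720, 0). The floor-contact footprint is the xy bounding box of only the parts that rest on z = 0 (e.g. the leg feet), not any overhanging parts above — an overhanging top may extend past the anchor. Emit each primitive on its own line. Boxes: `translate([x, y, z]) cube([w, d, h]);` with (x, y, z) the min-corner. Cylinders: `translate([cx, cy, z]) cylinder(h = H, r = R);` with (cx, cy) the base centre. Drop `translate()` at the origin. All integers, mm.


translate([622, 720, 0]) cylinder(h = 3731, r = 247);


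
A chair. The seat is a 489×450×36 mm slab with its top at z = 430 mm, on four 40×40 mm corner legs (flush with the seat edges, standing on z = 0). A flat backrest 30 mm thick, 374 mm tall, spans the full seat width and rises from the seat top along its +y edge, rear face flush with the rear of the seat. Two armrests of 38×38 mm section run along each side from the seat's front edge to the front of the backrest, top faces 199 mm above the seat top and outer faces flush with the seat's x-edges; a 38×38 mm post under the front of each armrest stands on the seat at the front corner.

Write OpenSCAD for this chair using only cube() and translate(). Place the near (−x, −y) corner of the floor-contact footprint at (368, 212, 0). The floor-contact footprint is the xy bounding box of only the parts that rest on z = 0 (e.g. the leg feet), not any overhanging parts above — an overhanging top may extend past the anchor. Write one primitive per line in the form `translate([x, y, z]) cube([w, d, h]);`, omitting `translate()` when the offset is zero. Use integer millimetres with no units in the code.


translate([368, 212, 394]) cube([489, 450, 36]);
translate([368, 212, 0]) cube([40, 40, 394]);
translate([817, 212, 0]) cube([40, 40, 394]);
translate([368, 622, 0]) cube([40, 40, 394]);
translate([817, 622, 0]) cube([40, 40, 394]);
translate([368, 632, 430]) cube([489, 30, 374]);
translate([368, 212, 591]) cube([38, 420, 38]);
translate([819, 212, 591]) cube([38, 420, 38]);
translate([368, 212, 430]) cube([38, 38, 161]);
translate([819, 212, 430]) cube([38, 38, 161]);


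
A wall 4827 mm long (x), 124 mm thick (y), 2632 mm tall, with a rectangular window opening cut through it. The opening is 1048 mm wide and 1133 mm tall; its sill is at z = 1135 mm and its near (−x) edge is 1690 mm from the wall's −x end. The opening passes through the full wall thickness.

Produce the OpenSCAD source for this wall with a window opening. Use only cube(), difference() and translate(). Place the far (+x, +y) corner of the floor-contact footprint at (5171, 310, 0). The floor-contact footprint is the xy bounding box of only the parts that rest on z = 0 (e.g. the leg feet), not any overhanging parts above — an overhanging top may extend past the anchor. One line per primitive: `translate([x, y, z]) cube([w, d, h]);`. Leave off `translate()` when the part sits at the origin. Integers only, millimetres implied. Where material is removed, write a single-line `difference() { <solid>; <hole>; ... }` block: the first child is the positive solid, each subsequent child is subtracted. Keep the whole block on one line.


difference() { translate([344, 186, 0]) cube([4827, 124, 2632]); translate([2034, 186, 1135]) cube([1048, 124, 1133]); }


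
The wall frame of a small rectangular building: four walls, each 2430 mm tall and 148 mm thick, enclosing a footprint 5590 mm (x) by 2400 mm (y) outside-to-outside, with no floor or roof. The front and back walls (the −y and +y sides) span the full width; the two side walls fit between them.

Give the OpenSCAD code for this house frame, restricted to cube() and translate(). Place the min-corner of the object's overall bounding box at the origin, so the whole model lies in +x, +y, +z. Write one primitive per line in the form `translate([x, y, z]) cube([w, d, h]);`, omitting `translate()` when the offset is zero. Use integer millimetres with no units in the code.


cube([5590, 148, 2430]);
translate([0, 2252, 0]) cube([5590, 148, 2430]);
translate([0, 148, 0]) cube([148, 2104, 2430]);
translate([5442, 148, 0]) cube([148, 2104, 2430]);


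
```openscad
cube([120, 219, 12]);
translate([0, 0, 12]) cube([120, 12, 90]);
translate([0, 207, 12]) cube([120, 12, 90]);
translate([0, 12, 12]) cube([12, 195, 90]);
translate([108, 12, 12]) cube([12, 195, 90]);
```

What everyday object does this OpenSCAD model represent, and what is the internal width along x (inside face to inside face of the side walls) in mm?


An open box. The internal width is 96 mm.

A 120×219 base slab with four walls standing on it — an open box. The base is 120 mm wide and the walls are 12 mm thick, so the internal width is 120 − 2 × 12 = 96 mm.


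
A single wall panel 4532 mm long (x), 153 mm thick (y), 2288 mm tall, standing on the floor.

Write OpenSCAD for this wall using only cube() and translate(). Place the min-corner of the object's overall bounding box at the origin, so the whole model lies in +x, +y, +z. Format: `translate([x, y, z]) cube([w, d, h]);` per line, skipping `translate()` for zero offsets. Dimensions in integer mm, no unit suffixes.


cube([4532, 153, 2288]);


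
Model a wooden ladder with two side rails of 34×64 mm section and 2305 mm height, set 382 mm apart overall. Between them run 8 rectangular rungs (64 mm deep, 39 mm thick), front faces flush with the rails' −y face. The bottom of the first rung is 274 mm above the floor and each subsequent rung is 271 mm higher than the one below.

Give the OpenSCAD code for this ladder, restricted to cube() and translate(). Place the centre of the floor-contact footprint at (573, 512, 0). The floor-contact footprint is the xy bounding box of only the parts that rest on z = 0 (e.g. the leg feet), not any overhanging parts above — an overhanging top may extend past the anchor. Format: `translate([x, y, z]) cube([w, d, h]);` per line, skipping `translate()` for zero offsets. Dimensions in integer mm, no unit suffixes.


translate([382, 480, 0]) cube([34, 64, 2305]);
translate([730, 480, 0]) cube([34, 64, 2305]);
translate([416, 480, 274]) cube([314, 64, 39]);
translate([416, 480, 545]) cube([314, 64, 39]);
translate([416, 480, 816]) cube([314, 64, 39]);
translate([416, 480, 1087]) cube([314, 64, 39]);
translate([416, 480, 1358]) cube([314, 64, 39]);
translate([416, 480, 1629]) cube([314, 64, 39]);
translate([416, 480, 1900]) cube([314, 64, 39]);
translate([416, 480, 2171]) cube([314, 64, 39]);


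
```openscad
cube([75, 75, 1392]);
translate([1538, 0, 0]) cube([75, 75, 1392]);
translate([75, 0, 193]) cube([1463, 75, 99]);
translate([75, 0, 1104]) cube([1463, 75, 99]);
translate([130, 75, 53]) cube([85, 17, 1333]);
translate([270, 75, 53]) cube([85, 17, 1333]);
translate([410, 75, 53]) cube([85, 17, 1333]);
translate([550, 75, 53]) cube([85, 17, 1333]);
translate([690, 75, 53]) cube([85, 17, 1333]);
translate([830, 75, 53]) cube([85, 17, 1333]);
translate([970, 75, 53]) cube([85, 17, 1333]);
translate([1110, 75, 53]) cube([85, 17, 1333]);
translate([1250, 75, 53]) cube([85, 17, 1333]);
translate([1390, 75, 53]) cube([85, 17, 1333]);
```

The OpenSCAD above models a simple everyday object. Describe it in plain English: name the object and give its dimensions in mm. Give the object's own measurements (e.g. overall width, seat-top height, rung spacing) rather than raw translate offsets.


A fence section. Two 75×75 mm posts, 1392 mm tall, stand on the floor with a clear span of 1463 mm between their inner faces. Two horizontal rails of 75×99 mm section span the gap between the posts with their undersides at z = 193 mm and z = 1104 mm, flush with the posts' −y face. 10 pickets, each 85 mm wide, 17 mm thick and 1333 mm tall, are fixed to the +y face of the rails with their bottoms at z = 53 mm, spaced across the span with a 55 mm gap after the −x post and between neighbouring pickets, with 63 mm left before the +x post.


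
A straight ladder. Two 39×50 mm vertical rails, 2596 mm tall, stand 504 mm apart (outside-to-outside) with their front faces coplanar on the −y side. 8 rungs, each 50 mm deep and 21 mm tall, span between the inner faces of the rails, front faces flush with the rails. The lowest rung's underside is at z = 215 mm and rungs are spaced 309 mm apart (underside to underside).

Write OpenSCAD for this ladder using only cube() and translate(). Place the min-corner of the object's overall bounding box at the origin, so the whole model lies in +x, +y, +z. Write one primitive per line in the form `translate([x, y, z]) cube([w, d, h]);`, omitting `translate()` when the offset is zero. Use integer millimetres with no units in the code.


// rung span = 504 - 2*39 = 426
// rung[k] z = 215 + k*309
cube([39, 50, 2596]);
translate([465, 0, 0]) cube([39, 50, 2596]);
translate([39, 0, 215]) cube([426, 50, 21]);
translate([39, 0, 524]) cube([426, 50, 21]);
translate([39, 0, 833]) cube([426, 50, 21]);
translate([39, 0, 1142]) cube([426, 50, 21]);
translate([39, 0, 1451]) cube([426, 50, 21]);
translate([39, 0, 1760]) cube([426, 50, 21]);
translate([39, 0, 2069]) cube([426, 50, 21]);
translate([39, 0, 2378]) cube([426, 50, 21]);


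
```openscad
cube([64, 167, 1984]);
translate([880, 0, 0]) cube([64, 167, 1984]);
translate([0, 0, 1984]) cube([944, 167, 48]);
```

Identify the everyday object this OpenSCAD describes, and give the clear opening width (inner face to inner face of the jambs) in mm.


A door frame. The clear opening width is 816 mm.

Two 1984 mm tall posts with a header on top — a door frame. The left jamb is 64 mm wide at x = 0; the right jamb starts at x = 880. The clear opening is 880 − 64 = 816 mm.


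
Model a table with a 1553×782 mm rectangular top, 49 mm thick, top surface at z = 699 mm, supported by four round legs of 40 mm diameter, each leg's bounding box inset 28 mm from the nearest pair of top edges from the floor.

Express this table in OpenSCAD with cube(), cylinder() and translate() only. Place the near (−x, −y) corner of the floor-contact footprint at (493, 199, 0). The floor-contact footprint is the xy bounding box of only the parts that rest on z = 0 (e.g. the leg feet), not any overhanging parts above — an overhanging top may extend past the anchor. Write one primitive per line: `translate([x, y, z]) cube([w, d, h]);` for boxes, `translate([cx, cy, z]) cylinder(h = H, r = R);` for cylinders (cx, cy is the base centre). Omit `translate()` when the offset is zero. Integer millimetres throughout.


translate([465, 171, 650]) cube([1553, 782, 49]);
translate([513, 219, 0]) cylinder(h = 650, r = 20);
translate([1970, 219, 0]) cylinder(h = 650, r = 20);
translate([513, 905, 0]) cylinder(h = 650, r = 20);
translate([1970, 905, 0]) cylinder(h = 650, r = 20);


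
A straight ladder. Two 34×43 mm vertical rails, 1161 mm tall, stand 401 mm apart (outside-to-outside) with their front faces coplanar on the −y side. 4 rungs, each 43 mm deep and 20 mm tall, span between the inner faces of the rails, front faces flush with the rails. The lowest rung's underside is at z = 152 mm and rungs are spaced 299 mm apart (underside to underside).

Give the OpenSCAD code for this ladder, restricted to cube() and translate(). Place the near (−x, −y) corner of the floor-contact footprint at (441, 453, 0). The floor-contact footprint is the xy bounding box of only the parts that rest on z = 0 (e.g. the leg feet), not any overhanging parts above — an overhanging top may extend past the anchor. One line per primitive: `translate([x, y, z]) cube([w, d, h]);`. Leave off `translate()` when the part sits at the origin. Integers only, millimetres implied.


translate([441, 453, 0]) cube([34, 43, 1161]);
translate([808, 453, 0]) cube([34, 43, 1161]);
translate([475, 453, 152]) cube([333, 43, 20]);
translate([475, 453, 451]) cube([333, 43, 20]);
translate([475, 453, 750]) cube([333, 43, 20]);
translate([475, 453, 1049]) cube([333, 43, 20]);


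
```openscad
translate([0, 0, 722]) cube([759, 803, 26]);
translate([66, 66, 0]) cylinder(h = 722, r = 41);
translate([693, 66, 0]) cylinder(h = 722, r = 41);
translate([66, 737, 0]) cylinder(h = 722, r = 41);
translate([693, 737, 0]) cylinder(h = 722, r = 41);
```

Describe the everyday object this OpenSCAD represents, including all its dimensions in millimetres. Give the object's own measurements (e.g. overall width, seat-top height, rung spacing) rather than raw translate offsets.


A rectangular dining table. The top is 759×803×26 mm with its upper surface at z = 748 mm. It stands on four round legs of 82 mm diameter, each leg's bounding box inset 25 mm from the nearest pair of top edges, running from the floor to the underside of the top.


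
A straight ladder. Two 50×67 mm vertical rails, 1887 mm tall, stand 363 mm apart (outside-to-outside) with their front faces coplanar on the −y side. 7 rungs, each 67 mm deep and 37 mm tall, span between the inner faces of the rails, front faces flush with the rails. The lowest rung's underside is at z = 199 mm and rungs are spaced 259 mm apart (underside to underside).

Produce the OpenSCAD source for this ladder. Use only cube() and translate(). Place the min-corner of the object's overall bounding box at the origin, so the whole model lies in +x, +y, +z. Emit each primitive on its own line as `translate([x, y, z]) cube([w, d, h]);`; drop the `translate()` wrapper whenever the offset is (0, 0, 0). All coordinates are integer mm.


cube([50, 67, 1887]);
translate([313, 0, 0]) cube([50, 67, 1887]);
translate([50, 0, 199]) cube([263, 67, 37]);
translate([50, 0, 458]) cube([263, 67, 37]);
translate([50, 0, 717]) cube([263, 67, 37]);
translate([50, 0, 976]) cube([263, 67, 37]);
translate([50, 0, 1235]) cube([263, 67, 37]);
translate([50, 0, 1494]) cube([263, 67, 37]);
translate([50, 0, 1753]) cube([263, 67, 37]);


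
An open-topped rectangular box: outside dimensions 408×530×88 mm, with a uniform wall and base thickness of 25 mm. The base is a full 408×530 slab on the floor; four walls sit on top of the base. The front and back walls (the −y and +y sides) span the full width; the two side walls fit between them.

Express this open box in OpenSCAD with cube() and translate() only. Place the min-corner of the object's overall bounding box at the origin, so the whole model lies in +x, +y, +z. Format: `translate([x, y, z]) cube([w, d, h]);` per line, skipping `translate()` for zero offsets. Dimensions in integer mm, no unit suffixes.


cube([408, 530, 25]);
translate([0, 0, 25]) cube([408, 25, 63]);
translate([0, 505, 25]) cube([408, 25, 63]);
translate([0, 25, 25]) cube([25, 480, 63]);
translate([383, 25, 25]) cube([25, 480, 63]);


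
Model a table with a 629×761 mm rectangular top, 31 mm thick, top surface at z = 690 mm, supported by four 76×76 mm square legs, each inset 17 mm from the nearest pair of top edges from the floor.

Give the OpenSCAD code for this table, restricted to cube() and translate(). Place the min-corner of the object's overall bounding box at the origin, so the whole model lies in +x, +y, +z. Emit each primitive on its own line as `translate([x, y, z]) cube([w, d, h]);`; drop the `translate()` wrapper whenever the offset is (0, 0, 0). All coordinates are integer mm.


// leg_h = 690 - 31 = 659
translate([0, 0, 659]) cube([629, 761, 31]);
translate([17, 17, 0]) cube([76, 76, 659]);
translate([536, 17, 0]) cube([76, 76, 659]);
translate([17, 668, 0]) cube([76, 76, 659]);
translate([536, 668, 0]) cube([76, 76, 659]);


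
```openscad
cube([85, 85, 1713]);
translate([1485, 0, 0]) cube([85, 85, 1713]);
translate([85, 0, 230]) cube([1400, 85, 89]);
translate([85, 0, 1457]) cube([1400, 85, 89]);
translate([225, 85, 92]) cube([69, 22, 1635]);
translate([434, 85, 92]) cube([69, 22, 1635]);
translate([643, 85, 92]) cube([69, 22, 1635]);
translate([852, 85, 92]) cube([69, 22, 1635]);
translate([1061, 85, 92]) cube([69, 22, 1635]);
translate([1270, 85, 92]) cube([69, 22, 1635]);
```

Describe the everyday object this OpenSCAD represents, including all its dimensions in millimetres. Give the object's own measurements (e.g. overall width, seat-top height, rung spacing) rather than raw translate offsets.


A fence section. Two 85×85 mm posts, 1713 mm tall, stand on the floor with a clear span of 1400 mm between their inner faces. Two horizontal rails of 85×89 mm section span the gap between the posts with their undersides at z = 230 mm and z = 1457 mm, flush with the posts' −y face. 6 pickets, each 69 mm wide, 22 mm thick and 1635 mm tall, are fixed to the +y face of the rails with their bottoms at z = 92 mm, spaced across the span with a 140 mm gap after the −x post and between neighbouring pickets, with 146 mm left before the +x post.


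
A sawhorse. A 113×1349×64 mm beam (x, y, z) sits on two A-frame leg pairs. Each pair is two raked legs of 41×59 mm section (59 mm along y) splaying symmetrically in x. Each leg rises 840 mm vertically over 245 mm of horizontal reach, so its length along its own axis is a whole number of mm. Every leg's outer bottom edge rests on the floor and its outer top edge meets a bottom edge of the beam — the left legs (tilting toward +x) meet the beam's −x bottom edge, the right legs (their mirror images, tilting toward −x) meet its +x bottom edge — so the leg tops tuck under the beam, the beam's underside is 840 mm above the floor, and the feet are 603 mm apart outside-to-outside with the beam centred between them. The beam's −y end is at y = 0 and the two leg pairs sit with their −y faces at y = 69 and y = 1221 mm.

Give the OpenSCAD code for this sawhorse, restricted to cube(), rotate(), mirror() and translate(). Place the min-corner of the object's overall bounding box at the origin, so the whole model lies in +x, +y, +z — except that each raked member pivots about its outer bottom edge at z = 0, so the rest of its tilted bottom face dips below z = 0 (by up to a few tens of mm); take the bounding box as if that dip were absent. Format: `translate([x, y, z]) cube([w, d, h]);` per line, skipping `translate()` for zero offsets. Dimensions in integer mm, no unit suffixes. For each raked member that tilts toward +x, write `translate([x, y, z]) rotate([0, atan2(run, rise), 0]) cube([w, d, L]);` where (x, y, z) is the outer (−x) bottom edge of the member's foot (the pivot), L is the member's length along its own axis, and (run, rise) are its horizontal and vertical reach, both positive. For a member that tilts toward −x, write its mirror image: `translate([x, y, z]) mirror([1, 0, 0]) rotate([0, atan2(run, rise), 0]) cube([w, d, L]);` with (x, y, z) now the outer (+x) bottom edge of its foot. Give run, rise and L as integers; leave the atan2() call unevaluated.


translate([245, 0, 840]) cube([113, 1349, 64]);
translate([0, 69, 0]) rotate([0, atan2(245, 840), 0]) cube([41, 59, 875]);
translate([603, 69, 0]) mirror([1, 0, 0]) rotate([0, atan2(245, 840), 0]) cube([41, 59, 875]);
translate([0, 1221, 0]) rotate([0, atan2(245, 840), 0]) cube([41, 59, 875]);
translate([603, 1221, 0]) mirror([1, 0, 0]) rotate([0, atan2(245, 840), 0]) cube([41, 59, 875]);


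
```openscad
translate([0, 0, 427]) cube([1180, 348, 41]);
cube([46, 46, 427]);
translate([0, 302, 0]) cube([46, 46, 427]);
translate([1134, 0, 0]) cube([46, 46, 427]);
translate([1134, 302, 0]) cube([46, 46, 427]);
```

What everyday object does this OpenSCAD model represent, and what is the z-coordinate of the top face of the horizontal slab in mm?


A bench. The seat-top height is 468 mm.

A long slab on four corner posts — a bench. The slab sits at z = 427 with thickness 41, so the top is 427 + 41 = 468 mm.


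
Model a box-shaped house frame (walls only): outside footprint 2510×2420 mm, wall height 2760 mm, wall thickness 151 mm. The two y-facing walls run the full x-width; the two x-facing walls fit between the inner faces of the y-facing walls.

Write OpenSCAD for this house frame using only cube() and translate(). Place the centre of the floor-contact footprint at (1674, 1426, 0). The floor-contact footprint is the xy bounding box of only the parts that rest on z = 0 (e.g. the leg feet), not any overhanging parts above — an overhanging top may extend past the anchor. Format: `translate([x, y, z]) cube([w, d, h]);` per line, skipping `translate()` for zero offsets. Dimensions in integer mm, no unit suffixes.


translate([419, 216, 0]) cube([2510, 151, 2760]);
translate([419, 2485, 0]) cube([2510, 151, 2760]);
translate([419, 367, 0]) cube([151, 2118, 2760]);
translate([2778, 367, 0]) cube([151, 2118, 2760]);


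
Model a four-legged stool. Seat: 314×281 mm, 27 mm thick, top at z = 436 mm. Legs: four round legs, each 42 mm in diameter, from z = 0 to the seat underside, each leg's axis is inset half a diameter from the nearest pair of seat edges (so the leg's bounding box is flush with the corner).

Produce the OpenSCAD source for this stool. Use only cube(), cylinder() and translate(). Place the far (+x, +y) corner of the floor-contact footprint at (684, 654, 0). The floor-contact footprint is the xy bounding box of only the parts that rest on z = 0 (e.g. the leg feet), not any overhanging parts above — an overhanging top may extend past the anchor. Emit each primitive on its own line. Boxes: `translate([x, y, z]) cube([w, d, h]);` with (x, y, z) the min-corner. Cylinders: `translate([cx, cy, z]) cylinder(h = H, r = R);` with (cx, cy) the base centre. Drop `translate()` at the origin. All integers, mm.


translate([370, 373, 409]) cube([314, 281, 27]);
translate([391, 394, 0]) cylinder(h = 409, r = 21);
translate([663, 394, 0]) cylinder(h = 409, r = 21);
translate([391, 633, 0]) cylinder(h = 409, r = 21);
translate([663, 633, 0]) cylinder(h = 409, r = 21);


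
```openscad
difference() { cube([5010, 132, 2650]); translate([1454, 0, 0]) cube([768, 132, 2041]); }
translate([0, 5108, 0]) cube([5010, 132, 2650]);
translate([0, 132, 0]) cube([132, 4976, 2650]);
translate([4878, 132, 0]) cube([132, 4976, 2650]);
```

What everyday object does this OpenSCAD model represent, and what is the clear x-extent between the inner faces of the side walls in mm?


A single room. The interior width is 4746 mm.

Four walls enclosing a rectangle with a door in the front wall — a room. Outside width 5010 minus two 132 mm walls gives 4746 mm.


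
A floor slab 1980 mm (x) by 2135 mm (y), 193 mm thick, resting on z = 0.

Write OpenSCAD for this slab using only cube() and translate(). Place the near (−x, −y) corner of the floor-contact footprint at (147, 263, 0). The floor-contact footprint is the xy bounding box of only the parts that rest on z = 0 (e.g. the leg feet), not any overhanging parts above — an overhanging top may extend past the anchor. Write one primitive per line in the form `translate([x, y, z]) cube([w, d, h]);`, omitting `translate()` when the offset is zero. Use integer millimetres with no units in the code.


translate([147, 263, 0]) cube([1980, 2135, 193]);


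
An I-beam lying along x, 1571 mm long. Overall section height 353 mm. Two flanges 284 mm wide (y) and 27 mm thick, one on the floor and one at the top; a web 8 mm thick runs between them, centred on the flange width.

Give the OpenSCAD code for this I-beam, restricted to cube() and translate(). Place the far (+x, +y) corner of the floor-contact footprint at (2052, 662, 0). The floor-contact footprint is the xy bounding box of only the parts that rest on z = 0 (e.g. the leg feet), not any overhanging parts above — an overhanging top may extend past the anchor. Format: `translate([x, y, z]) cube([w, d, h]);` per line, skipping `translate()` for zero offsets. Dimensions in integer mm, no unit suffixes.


translate([481, 378, 0]) cube([1571, 284, 27]);
translate([481, 516, 27]) cube([1571, 8, 299]);
translate([481, 378, 326]) cube([1571, 284, 27]);


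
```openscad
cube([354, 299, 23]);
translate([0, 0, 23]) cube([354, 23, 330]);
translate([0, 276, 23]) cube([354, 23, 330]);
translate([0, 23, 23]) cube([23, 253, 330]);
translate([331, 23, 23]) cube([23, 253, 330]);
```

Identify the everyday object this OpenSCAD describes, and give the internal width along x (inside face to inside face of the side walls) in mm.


An open box. The internal width is 308 mm.

A 354×299 base slab with four walls standing on it — an open box. The base is 354 mm wide and the walls are 23 mm thick, so the internal width is 354 − 2 × 23 = 308 mm.


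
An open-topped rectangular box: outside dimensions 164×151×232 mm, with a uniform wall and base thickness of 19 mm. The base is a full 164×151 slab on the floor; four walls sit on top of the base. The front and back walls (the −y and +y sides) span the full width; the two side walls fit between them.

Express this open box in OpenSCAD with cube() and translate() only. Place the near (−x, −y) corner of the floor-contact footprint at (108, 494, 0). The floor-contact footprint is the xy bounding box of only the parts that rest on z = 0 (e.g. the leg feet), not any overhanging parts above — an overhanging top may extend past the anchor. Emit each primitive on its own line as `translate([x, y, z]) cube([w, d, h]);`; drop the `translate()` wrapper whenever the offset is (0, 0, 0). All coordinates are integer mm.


translate([108, 494, 0]) cube([164, 151, 19]);
translate([108, 494, 19]) cube([164, 19, 213]);
translate([108, 626, 19]) cube([164, 19, 213]);
translate([108, 513, 19]) cube([19, 113, 213]);
translate([253, 513, 19]) cube([19, 113, 213]);


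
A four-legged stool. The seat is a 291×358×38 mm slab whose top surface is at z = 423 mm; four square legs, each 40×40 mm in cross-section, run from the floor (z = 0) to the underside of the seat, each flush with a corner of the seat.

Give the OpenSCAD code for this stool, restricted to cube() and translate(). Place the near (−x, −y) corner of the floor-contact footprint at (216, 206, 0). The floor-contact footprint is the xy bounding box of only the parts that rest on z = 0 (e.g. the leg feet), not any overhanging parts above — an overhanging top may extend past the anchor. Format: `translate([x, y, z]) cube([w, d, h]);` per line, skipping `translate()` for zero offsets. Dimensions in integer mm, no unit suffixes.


translate([216, 206, 385]) cube([291, 358, 38]);
translate([216, 206, 0]) cube([40, 40, 385]);
translate([467, 206, 0]) cube([40, 40, 385]);
translate([216, 524, 0]) cube([40, 40, 385]);
translate([467, 524, 0]) cube([40, 40, 385]);


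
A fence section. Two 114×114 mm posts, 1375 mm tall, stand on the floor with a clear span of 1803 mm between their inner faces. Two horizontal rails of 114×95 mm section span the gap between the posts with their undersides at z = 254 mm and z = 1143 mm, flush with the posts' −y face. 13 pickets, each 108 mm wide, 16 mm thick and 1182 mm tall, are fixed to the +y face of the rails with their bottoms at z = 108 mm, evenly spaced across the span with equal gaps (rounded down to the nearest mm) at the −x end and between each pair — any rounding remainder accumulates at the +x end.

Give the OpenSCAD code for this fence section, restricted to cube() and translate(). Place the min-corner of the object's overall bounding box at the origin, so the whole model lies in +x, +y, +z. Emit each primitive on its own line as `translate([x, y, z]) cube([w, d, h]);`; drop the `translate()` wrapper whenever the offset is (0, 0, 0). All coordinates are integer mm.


cube([114, 114, 1375]);
translate([1917, 0, 0]) cube([114, 114, 1375]);
translate([114, 0, 254]) cube([1803, 114, 95]);
translate([114, 0, 1143]) cube([1803, 114, 95]);
translate([142, 114, 108]) cube([108, 16, 1182]);
translate([278, 114, 108]) cube([108, 16, 1182]);
translate([414, 114, 108]) cube([108, 16, 1182]);
translate([550, 114, 108]) cube([108, 16, 1182]);
translate([686, 114, 108]) cube([108, 16, 1182]);
translate([822, 114, 108]) cube([108, 16, 1182]);
translate([958, 114, 108]) cube([108, 16, 1182]);
translate([1094, 114, 108]) cube([108, 16, 1182]);
translate([1230, 114, 108]) cube([108, 16, 1182]);
translate([1366, 114, 108]) cube([108, 16, 1182]);
translate([1502, 114, 108]) cube([108, 16, 1182]);
translate([1638, 114, 108]) cube([108, 16, 1182]);
translate([1774, 114, 108]) cube([108, 16, 1182]);


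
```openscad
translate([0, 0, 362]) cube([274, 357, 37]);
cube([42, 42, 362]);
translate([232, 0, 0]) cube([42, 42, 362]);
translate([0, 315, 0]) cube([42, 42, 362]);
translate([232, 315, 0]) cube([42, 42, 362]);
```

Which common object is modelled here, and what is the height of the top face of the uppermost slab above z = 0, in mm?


A stool. The seat height is 399 mm.

A 274×357×37 slab at z = 362 on four corner posts — a stool. The seat top is 362 + 37 = 399 mm.


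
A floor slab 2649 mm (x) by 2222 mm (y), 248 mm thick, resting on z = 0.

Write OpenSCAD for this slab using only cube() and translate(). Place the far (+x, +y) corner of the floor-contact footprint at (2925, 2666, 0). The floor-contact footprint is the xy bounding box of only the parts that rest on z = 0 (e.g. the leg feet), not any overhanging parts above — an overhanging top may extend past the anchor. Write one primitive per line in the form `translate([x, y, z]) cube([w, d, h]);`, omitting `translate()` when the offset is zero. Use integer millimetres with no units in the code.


translate([276, 444, 0]) cube([2649, 2222, 248]);


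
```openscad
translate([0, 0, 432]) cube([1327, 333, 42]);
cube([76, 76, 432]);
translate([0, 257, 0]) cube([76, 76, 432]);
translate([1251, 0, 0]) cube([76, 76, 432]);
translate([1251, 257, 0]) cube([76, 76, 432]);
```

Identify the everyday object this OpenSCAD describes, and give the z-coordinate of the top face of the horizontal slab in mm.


A bench. The seat-top height is 474 mm.

A long slab on four corner posts — a bench. The slab sits at z = 432 with thickness 42, so the top is 432 + 42 = 474 mm.


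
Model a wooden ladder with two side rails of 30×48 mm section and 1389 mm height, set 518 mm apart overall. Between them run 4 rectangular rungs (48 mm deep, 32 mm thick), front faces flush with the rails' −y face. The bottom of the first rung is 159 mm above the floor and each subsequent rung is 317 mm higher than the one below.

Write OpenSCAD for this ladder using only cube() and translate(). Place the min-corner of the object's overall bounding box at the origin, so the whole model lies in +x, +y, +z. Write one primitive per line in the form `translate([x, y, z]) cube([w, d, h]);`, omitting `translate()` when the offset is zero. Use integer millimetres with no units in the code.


cube([30, 48, 1389]);
translate([488, 0, 0]) cube([30, 48, 1389]);
translate([30, 0, 159]) cube([458, 48, 32]);
translate([30, 0, 476]) cube([458, 48, 32]);
translate([30, 0, 793]) cube([458, 48, 32]);
translate([30, 0, 1110]) cube([458, 48, 32]);


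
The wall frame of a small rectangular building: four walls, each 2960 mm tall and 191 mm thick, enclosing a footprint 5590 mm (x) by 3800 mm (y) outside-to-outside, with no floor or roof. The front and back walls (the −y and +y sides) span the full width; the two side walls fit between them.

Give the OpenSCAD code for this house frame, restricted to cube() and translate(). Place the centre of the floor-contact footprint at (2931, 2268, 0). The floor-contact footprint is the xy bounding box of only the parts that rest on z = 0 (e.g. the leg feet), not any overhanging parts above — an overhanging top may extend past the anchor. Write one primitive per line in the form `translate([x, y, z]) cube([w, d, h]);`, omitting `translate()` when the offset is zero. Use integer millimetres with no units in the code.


translate([136, 368, 0]) cube([5590, 191, 2960]);
translate([136, 3977, 0]) cube([5590, 191, 2960]);
translate([136, 559, 0]) cube([191, 3418, 2960]);
translate([5535, 559, 0]) cube([191, 3418, 2960]);


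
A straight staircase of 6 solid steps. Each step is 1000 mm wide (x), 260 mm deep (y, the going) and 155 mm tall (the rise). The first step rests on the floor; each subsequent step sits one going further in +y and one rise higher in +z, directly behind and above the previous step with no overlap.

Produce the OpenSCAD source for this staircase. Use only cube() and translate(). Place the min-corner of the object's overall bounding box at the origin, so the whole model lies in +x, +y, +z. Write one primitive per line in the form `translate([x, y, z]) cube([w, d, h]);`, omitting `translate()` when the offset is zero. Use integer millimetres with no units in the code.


cube([1000, 260, 155]);
translate([0, 260, 155]) cube([1000, 260, 155]);
translate([0, 520, 310]) cube([1000, 260, 155]);
translate([0, 780, 465]) cube([1000, 260, 155]);
translate([0, 1040, 620]) cube([1000, 260, 155]);
translate([0, 1300, 775]) cube([1000, 260, 155]);


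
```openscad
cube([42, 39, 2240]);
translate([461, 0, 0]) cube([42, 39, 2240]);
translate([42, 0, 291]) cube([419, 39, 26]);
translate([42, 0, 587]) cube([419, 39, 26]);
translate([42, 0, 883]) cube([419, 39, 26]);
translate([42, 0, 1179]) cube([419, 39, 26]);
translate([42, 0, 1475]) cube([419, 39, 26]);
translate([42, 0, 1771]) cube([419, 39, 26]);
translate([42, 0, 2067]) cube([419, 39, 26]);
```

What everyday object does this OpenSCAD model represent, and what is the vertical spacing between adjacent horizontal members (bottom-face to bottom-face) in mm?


A ladder. The rung spacing is 296 mm.

Two tall 42×39 posts with 7 short bars between them — a ladder. Adjacent rungs sit at z = 291 and z = 587, so the spacing is 587 − 291 = 296 mm.


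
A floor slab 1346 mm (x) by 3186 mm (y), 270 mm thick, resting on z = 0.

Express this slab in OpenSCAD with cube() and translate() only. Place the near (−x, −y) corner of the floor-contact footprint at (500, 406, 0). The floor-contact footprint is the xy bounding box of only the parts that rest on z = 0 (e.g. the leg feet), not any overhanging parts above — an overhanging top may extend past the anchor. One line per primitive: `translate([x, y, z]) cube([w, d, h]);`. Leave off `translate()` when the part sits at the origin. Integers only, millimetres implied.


translate([500, 406, 0]) cube([1346, 3186, 270]);


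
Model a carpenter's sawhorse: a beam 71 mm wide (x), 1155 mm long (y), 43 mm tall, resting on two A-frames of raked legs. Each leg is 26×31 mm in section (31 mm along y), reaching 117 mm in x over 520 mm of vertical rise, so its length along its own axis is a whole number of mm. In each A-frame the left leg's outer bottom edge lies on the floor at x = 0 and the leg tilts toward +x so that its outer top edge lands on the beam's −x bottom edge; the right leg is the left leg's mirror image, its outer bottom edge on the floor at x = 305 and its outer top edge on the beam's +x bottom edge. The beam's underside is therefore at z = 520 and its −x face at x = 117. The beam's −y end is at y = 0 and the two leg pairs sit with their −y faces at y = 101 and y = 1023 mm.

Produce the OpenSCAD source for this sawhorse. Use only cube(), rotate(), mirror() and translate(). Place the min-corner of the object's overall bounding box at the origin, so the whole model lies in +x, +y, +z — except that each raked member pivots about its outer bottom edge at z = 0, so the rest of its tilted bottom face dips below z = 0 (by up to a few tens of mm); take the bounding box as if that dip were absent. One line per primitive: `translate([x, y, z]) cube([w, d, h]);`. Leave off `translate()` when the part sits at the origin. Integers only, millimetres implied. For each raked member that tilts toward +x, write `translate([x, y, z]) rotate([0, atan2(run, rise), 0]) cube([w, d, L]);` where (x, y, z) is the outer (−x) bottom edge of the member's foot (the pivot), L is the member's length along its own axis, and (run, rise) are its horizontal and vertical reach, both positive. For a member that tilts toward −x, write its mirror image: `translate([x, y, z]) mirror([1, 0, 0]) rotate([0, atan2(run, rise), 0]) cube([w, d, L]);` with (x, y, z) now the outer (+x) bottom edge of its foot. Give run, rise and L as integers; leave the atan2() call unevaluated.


translate([117, 0, 520]) cube([71, 1155, 43]);
translate([0, 101, 0]) rotate([0, atan2(117, 520), 0]) cube([26, 31, 533]);
translate([305, 101, 0]) mirror([1, 0, 0]) rotate([0, atan2(117, 520), 0]) cube([26, 31, 533]);
translate([0, 1023, 0]) rotate([0, atan2(117, 520), 0]) cube([26, 31, 533]);
translate([305, 1023, 0]) mirror([1, 0, 0]) rotate([0, atan2(117, 520), 0]) cube([26, 31, 533]);


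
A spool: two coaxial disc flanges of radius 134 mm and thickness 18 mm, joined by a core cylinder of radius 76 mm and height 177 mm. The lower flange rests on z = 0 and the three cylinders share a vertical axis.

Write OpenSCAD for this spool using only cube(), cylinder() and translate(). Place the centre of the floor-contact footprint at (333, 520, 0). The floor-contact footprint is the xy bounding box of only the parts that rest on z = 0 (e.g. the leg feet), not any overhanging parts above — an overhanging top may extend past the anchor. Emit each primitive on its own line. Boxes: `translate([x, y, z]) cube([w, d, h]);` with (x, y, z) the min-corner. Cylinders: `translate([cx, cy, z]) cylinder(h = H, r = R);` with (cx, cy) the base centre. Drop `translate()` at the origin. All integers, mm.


translate([333, 520, 0]) cylinder(h = 18, r = 134);
translate([333, 520, 18]) cylinder(h = 177, r = 76);
translate([333, 520, 195]) cylinder(h = 18, r = 134);


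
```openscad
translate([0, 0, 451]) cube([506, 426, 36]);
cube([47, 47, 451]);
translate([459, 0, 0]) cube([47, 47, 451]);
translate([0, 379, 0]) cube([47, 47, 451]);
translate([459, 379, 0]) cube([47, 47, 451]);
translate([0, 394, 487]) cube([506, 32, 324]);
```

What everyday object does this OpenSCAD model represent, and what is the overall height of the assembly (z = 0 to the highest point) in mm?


A chair. The overall height is 811 mm.

A slab on four corner posts with a tall panel at the back — a chair. The seat slab sits at z = 451 with thickness 36, and the 324 mm backrest starts at the seat top, so the overall height is 451 + 36 + 324 = 811 mm.
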